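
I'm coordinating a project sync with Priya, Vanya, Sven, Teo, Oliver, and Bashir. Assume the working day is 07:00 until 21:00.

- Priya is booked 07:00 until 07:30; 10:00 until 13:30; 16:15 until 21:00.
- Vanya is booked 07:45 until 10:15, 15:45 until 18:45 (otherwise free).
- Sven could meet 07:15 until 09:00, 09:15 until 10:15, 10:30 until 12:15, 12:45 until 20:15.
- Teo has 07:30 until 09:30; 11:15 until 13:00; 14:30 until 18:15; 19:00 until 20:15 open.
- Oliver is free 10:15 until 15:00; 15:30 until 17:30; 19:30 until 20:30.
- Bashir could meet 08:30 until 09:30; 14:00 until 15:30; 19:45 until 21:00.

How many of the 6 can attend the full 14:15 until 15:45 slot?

Priya free: 07:30-10:00, 13:30-16:15 (invert busy blocks within the working day).
Vanya free: 07:00-07:45, 10:15-15:45, 18:45-21:00 (invert busy blocks within the working day).
Sven free: 07:15-09:00, 09:15-10:15, 10:30-12:15, 12:45-20:15.
Teo free: 07:30-09:30, 11:15-13:00, 14:30-18:15, 19:00-20:15.
Oliver free: 10:15-15:00, 15:30-17:30, 19:30-20:30.
Bashir free: 08:30-09:30, 14:00-15:30, 19:45-21:00.
Priya, Vanya, and Sven can make the full 14:15-15:45 slot — that's 3.

3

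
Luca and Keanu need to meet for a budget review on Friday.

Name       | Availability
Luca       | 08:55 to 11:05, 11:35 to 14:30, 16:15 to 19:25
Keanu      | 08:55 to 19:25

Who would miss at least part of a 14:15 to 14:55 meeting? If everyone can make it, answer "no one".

Luca

Luca: not fully free for 14:15-14:55. Keanu: free for 14:15-14:55.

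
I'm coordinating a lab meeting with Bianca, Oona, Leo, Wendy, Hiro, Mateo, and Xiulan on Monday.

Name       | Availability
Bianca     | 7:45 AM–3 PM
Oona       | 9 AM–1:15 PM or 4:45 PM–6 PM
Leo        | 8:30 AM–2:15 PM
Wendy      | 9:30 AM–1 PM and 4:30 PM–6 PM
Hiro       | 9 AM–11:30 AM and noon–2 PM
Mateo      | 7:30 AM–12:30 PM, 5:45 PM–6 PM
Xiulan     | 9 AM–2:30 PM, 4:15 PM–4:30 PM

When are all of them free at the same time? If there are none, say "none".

09:30-11:30, 12:00-12:30

Bianca ∩ Oona: 09:00-13:15.
Bianca ∩ Oona ∩ Leo: 09:00-13:15.
Bianca ∩ Oona ∩ Leo ∩ Wendy: 09:30-13:00.
Bianca ∩ Oona ∩ Leo ∩ Wendy ∩ Hiro: 09:30-11:30, 12:00-13:00.
Bianca ∩ Oona ∩ Leo ∩ Wendy ∩ Hiro ∩ Mateo: 09:30-11:30, 12:00-12:30.
Bianca ∩ Oona ∩ Leo ∩ Wendy ∩ Hiro ∩ Mateo ∩ Xiulan: 09:30-11:30, 12:00-12:30.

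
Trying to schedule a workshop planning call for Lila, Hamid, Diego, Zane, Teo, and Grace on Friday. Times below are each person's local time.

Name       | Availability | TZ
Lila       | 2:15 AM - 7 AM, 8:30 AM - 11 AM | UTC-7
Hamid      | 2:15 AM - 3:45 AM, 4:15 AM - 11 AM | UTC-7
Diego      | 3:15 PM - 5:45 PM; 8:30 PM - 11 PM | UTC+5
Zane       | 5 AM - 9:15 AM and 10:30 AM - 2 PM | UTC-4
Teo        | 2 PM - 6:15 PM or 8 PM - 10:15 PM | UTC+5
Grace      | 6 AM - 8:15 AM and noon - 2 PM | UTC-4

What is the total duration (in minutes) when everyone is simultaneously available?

165

Lila in UTC: 09:15-14:00, 15:30-18:00 (add 7h to convert from UTC-7).
Hamid in UTC: 09:15-10:45, 11:15-18:00 (add 7h to convert from UTC-7).
Diego in UTC: 10:15-12:45, 15:30-18:00 (subtract 5h to convert from UTC+5).
Zane in UTC: 09:00-13:15, 14:30-18:00 (add 4h to convert from UTC-4).
Teo in UTC: 09:00-13:15, 15:00-17:15 (subtract 5h to convert from UTC+5).
Grace in UTC: 10:00-12:15, 16:00-18:00 (add 4h to convert from UTC-4).
Lila ∩ Hamid: 09:15-10:45, 11:15-14:00, 15:30-18:00.
Lila ∩ Hamid ∩ Diego: 10:15-10:45, 11:15-12:45, 15:30-18:00.
Lila ∩ Hamid ∩ Diego ∩ Zane: 10:15-10:45, 11:15-12:45, 15:30-18:00.
Lila ∩ Hamid ∩ Diego ∩ Zane ∩ Teo: 10:15-10:45, 11:15-12:45, 15:30-17:15.
Lila ∩ Hamid ∩ Diego ∩ Zane ∩ Teo ∩ Grace: 10:15-10:45, 11:15-12:15, 16:00-17:15.
Summing the common windows: 30 + 60 + 75 = 165 minutes.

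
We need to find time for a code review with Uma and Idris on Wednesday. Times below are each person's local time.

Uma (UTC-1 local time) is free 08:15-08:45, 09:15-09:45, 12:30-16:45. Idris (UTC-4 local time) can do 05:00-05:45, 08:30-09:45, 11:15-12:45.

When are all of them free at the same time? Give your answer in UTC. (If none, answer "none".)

Uma in UTC: 09:15-09:45, 10:15-10:45, 13:30-17:45 (add 1h to convert from UTC-1).
Idris in UTC: 09:00-09:45, 12:30-13:45, 15:15-16:45 (add 4h to convert from UTC-4).
Uma ∩ Idris: 09:15-09:45, 13:30-13:45, 15:15-16:45.

09:15-09:45, 13:30-13:45, 15:15-16:45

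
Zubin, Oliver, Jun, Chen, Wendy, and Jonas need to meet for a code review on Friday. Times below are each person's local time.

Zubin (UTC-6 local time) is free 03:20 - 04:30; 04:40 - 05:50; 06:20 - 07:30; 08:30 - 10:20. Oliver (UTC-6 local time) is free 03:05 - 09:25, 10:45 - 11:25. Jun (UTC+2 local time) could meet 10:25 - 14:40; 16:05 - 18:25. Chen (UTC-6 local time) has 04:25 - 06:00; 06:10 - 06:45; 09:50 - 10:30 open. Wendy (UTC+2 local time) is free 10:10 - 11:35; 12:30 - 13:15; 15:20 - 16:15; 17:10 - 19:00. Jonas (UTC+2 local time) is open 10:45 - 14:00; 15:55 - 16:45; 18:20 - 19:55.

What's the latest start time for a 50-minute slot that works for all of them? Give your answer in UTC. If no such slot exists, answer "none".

Zubin in UTC: 09:20-10:30, 10:40-11:50, 12:20-13:30, 14:30-16:20 (add 6h to convert from UTC-6).
Oliver in UTC: 09:05-15:25, 16:45-17:25 (add 6h to convert from UTC-6).
Jun in UTC: 08:25-12:40, 14:05-16:25 (subtract 2h to convert from UTC+2).
Chen in UTC: 10:25-12:00, 12:10-12:45, 15:50-16:30 (add 6h to convert from UTC-6).
Wendy in UTC: 08:10-09:35, 10:30-11:15, 13:20-14:15, 15:10-17:00 (subtract 2h to convert from UTC+2).
Jonas in UTC: 08:45-12:00, 13:55-14:45, 16:20-17:55 (subtract 2h to convert from UTC+2).
Zubin ∩ Oliver: 09:20-10:30, 10:40-11:50, 12:20-13:30, 14:30-15:25.
Zubin ∩ Oliver ∩ Jun: 09:20-10:30, 10:40-11:50, 12:20-12:40, 14:30-15:25.
Zubin ∩ Oliver ∩ Jun ∩ Chen: 10:25-10:30, 10:40-11:50, 12:20-12:40.
Zubin ∩ Oliver ∩ Jun ∩ Chen ∩ Wendy: 10:40-11:15.
Zubin ∩ Oliver ∩ Jun ∩ Chen ∩ Wendy ∩ Jonas: 10:40-11:15.
So the common availability across everyone is 10:40-11:15.
No common window is at least 50 minutes long.

none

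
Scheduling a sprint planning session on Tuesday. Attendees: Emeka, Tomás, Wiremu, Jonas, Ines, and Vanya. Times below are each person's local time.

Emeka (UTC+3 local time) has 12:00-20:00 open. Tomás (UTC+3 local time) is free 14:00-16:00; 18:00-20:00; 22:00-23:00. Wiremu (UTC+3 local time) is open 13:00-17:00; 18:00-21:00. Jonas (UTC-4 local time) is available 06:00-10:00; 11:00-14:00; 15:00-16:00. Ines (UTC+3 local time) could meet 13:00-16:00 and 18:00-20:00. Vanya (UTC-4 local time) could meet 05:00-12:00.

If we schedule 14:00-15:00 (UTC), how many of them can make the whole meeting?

Emeka in UTC: 09:00-17:00 (subtract 3h to convert from UTC+3).
Tomás in UTC: 11:00-13:00, 15:00-17:00, 19:00-20:00 (subtract 3h to convert from UTC+3).
Wiremu in UTC: 10:00-14:00, 15:00-18:00 (subtract 3h to convert from UTC+3).
Jonas in UTC: 10:00-14:00, 15:00-18:00, 19:00-20:00 (add 4h to convert from UTC-4).
Ines in UTC: 10:00-13:00, 15:00-17:00 (subtract 3h to convert from UTC+3).
Vanya in UTC: 09:00-16:00 (add 4h to convert from UTC-4).
Emeka and Vanya can make the full 14:00-15:00 slot — that's 2.

2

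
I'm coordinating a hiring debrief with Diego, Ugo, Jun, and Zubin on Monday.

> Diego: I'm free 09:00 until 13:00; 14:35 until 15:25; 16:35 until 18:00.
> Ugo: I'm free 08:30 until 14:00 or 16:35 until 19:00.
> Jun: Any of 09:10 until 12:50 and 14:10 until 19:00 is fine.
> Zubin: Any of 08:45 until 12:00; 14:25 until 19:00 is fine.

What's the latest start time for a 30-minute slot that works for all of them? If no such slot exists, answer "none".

17:30

Diego ∩ Ugo: 09:00-13:00, 16:35-18:00.
Diego ∩ Ugo ∩ Jun: 09:10-12:50, 16:35-18:00.
Diego ∩ Ugo ∩ Jun ∩ Zubin: 09:10-12:00, 16:35-18:00.
The last common window of at least 30 minutes is 16:35-18:00; a 30-minute meeting can start as late as 17:30 and still end by 18:00.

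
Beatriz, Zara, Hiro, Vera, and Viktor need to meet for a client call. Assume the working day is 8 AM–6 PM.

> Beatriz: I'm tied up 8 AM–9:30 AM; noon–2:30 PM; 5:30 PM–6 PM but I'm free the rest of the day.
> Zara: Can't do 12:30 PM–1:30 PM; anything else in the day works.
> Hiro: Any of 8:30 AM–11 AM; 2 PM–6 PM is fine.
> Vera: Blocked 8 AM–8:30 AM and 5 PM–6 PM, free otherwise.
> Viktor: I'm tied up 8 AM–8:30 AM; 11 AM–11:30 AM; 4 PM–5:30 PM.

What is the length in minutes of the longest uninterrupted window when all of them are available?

Beatriz free: 09:30-12:00, 14:30-17:30 (invert busy blocks within the working day).
Zara free: 08:00-12:30, 13:30-18:00 (invert busy blocks within the working day).
Hiro free: 08:30-11:00, 14:00-18:00.
Vera free: 08:30-17:00 (invert busy blocks within the working day).
Viktor free: 08:30-11:00, 11:30-16:00, 17:30-18:00 (invert busy blocks within the working day).
Beatriz ∩ Zara: 09:30-12:00, 14:30-17:30.
Beatriz ∩ Zara ∩ Hiro: 09:30-11:00, 14:30-17:30.
Beatriz ∩ Zara ∩ Hiro ∩ Vera: 09:30-11:00, 14:30-17:00.
Beatriz ∩ Zara ∩ Hiro ∩ Vera ∩ Viktor: 09:30-11:00, 14:30-16:00.
The longest is 09:30-11:00 at 90 minutes.

90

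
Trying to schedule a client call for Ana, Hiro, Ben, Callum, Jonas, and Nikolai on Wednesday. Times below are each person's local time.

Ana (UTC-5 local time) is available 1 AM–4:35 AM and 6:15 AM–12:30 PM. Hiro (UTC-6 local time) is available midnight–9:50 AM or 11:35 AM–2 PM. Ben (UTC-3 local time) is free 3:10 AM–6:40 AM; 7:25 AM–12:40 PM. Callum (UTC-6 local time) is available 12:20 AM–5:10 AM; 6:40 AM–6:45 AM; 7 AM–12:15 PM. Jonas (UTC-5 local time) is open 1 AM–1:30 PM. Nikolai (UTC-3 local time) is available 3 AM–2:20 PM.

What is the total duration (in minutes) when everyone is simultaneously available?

Ana in UTC: 06:00-09:35, 11:15-17:30 (add 5h to convert from UTC-5).
Hiro in UTC: 06:00-15:50, 17:35-20:00 (add 6h to convert from UTC-6).
Ben in UTC: 06:10-09:40, 10:25-15:40 (add 3h to convert from UTC-3).
Callum in UTC: 06:20-11:10, 12:40-12:45, 13:00-18:15 (add 6h to convert from UTC-6).
Jonas in UTC: 06:00-18:30 (add 5h to convert from UTC-5).
Nikolai in UTC: 06:00-17:20 (add 3h to convert from UTC-3).
Ana ∩ Hiro: 06:00-09:35, 11:15-15:50.
Ana ∩ Hiro ∩ Ben: 06:10-09:35, 11:15-15:40.
Ana ∩ Hiro ∩ Ben ∩ Callum: 06:20-09:35, 12:40-12:45, 13:00-15:40.
Ana ∩ Hiro ∩ Ben ∩ Callum ∩ Jonas: 06:20-09:35, 12:40-12:45, 13:00-15:40.
Ana ∩ Hiro ∩ Ben ∩ Callum ∩ Jonas ∩ Nikolai: 06:20-09:35, 12:40-12:45, 13:00-15:40.
Those are the intersection windows.
Summing the common windows: 195 + 5 + 160 = 360 minutes.

360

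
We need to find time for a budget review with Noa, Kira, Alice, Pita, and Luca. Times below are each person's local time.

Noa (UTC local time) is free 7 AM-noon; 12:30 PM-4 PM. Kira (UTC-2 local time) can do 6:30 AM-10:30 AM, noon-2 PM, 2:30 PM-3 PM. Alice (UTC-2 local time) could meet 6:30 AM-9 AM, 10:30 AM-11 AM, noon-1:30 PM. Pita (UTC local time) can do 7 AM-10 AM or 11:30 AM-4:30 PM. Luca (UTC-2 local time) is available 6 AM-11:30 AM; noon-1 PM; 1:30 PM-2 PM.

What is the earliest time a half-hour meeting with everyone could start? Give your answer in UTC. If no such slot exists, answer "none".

Noa in UTC: 07:00-12:00, 12:30-16:00.
Kira in UTC: 08:30-12:30, 14:00-16:00, 16:30-17:00 (add 2h to convert from UTC-2).
Alice in UTC: 08:30-11:00, 12:30-13:00, 14:00-15:30 (add 2h to convert from UTC-2).
Pita in UTC: 07:00-10:00, 11:30-16:30.
Luca in UTC: 08:00-13:30, 14:00-15:00, 15:30-16:00 (add 2h to convert from UTC-2).
Noa ∩ Kira: 08:30-12:00, 14:00-16:00.
Noa ∩ Kira ∩ Alice: 08:30-11:00, 14:00-15:30.
Noa ∩ Kira ∩ Alice ∩ Pita: 08:30-10:00, 14:00-15:30.
Noa ∩ Kira ∩ Alice ∩ Pita ∩ Luca: 08:30-10:00, 14:00-15:00.
So the common availability across everyone is 08:30-10:00, 14:00-15:00.
The first common window of at least 30 minutes is 08:30-10:00, so the earliest start is 08:30.

08:30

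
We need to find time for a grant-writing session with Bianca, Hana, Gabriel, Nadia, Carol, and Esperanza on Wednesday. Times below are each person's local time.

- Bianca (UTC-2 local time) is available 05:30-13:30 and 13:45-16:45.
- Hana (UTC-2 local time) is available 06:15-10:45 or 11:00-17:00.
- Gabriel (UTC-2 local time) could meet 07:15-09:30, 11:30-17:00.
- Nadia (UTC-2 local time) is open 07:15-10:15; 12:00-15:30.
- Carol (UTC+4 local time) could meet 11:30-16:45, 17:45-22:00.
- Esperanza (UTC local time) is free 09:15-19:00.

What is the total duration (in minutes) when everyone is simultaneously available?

Bianca in UTC: 07:30-15:30, 15:45-18:45 (add 2h to convert from UTC-2).
Hana in UTC: 08:15-12:45, 13:00-19:00 (add 2h to convert from UTC-2).
Gabriel in UTC: 09:15-11:30, 13:30-19:00 (add 2h to convert from UTC-2).
Nadia in UTC: 09:15-12:15, 14:00-17:30 (add 2h to convert from UTC-2).
Carol in UTC: 07:30-12:45, 13:45-18:00 (subtract 4h to convert from UTC+4).
Esperanza in UTC: 09:15-19:00.
Bianca ∩ Hana: 08:15-12:45, 13:00-15:30, 15:45-18:45.
Bianca ∩ Hana ∩ Gabriel: 09:15-11:30, 13:30-15:30, 15:45-18:45.
Bianca ∩ Hana ∩ Gabriel ∩ Nadia: 09:15-11:30, 14:00-15:30, 15:45-17:30.
Bianca ∩ Hana ∩ Gabriel ∩ Nadia ∩ Carol: 09:15-11:30, 14:00-15:30, 15:45-17:30.
Bianca ∩ Hana ∩ Gabriel ∩ Nadia ∩ Carol ∩ Esperanza: 09:15-11:30, 14:00-15:30, 15:45-17:30.
So the common availability across everyone is 09:15-11:30, 14:00-15:30, 15:45-17:30.
Summing the common windows: 135 + 90 + 105 = 330 minutes.

330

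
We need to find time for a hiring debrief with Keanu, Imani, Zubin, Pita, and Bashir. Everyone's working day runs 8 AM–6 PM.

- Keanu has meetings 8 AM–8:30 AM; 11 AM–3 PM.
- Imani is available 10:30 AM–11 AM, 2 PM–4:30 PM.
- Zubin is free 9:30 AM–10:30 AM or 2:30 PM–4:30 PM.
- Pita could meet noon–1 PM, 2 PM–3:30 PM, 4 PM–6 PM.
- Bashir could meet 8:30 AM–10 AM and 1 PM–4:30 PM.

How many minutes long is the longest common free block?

Keanu free: 08:30-11:00, 15:00-18:00 (invert busy blocks within the working day).
Imani free: 10:30-11:00, 14:00-16:30.
Zubin free: 09:30-10:30, 14:30-16:30.
Pita free: 12:00-13:00, 14:00-15:30, 16:00-18:00.
Bashir free: 08:30-10:00, 13:00-16:30.
Keanu ∩ Imani: 10:30-11:00, 15:00-16:30.
Keanu ∩ Imani ∩ Zubin: 15:00-16:30.
Keanu ∩ Imani ∩ Zubin ∩ Pita: 15:00-15:30, 16:00-16:30.
Keanu ∩ Imani ∩ Zubin ∩ Pita ∩ Bashir: 15:00-15:30, 16:00-16:30.
Those are the intersection windows.
The longest is 15:00-15:30 at 30 minutes.

30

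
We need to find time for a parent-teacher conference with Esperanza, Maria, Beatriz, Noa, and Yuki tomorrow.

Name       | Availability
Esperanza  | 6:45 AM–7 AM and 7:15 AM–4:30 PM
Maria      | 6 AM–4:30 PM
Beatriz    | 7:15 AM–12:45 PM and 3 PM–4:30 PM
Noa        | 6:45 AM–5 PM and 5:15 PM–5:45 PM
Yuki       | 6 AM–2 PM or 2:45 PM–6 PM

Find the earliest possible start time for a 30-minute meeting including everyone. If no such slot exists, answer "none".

Esperanza ∩ Maria: 06:45-07:00, 07:15-16:30.
Esperanza ∩ Maria ∩ Beatriz: 07:15-12:45, 15:00-16:30.
Esperanza ∩ Maria ∩ Beatriz ∩ Noa: 07:15-12:45, 15:00-16:30.
Esperanza ∩ Maria ∩ Beatriz ∩ Noa ∩ Yuki: 07:15-12:45, 15:00-16:30.
So the common availability across everyone is 07:15-12:45, 15:00-16:30.
The first common window of at least 30 minutes is 07:15-12:45, so the earliest start is 07:15.

07:15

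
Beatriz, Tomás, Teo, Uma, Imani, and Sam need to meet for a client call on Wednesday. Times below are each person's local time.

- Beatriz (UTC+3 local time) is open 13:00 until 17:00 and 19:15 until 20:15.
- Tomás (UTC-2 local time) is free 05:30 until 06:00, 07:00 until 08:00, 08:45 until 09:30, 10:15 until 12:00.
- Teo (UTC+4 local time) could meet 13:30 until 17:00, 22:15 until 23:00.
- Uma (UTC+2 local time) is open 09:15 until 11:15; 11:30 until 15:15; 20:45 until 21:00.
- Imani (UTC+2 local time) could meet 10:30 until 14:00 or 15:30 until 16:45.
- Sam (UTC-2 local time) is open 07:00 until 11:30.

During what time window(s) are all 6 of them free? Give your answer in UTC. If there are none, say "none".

Beatriz in UTC: 10:00-14:00, 16:15-17:15 (subtract 3h to convert from UTC+3).
Tomás in UTC: 07:30-08:00, 09:00-10:00, 10:45-11:30, 12:15-14:00 (add 2h to convert from UTC-2).
Teo in UTC: 09:30-13:00, 18:15-19:00 (subtract 4h to convert from UTC+4).
Uma in UTC: 07:15-09:15, 09:30-13:15, 18:45-19:00 (subtract 2h to convert from UTC+2).
Imani in UTC: 08:30-12:00, 13:30-14:45 (subtract 2h to convert from UTC+2).
Sam in UTC: 09:00-13:30 (add 2h to convert from UTC-2).
Beatriz ∩ Tomás: 10:45-11:30, 12:15-14:00.
Beatriz ∩ Tomás ∩ Teo: 10:45-11:30, 12:15-13:00.
Beatriz ∩ Tomás ∩ Teo ∩ Uma: 10:45-11:30, 12:15-13:00.
Beatriz ∩ Tomás ∩ Teo ∩ Uma ∩ Imani: 10:45-11:30.
Beatriz ∩ Tomás ∩ Teo ∩ Uma ∩ Imani ∩ Sam: 10:45-11:30.
So the common availability across everyone is 10:45-11:30.

10:45-11:30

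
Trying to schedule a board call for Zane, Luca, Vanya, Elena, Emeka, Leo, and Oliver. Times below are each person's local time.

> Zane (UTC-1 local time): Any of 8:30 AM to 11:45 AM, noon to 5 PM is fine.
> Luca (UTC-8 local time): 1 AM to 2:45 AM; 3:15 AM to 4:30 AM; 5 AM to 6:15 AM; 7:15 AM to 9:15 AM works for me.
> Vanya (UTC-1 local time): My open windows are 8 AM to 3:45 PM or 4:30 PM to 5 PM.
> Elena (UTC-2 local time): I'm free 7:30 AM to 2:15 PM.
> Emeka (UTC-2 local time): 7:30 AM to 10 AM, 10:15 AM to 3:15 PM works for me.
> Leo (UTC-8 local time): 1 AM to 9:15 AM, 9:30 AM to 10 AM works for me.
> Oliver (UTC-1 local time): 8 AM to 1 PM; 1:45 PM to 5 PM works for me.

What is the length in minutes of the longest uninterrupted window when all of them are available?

Zane in UTC: 09:30-12:45, 13:00-18:00 (add 1h to convert from UTC-1).
Luca in UTC: 09:00-10:45, 11:15-12:30, 13:00-14:15, 15:15-17:15 (add 8h to convert from UTC-8).
Vanya in UTC: 09:00-16:45, 17:30-18:00 (add 1h to convert from UTC-1).
Elena in UTC: 09:30-16:15 (add 2h to convert from UTC-2).
Emeka in UTC: 09:30-12:00, 12:15-17:15 (add 2h to convert from UTC-2).
Leo in UTC: 09:00-17:15, 17:30-18:00 (add 8h to convert from UTC-8).
Oliver in UTC: 09:00-14:00, 14:45-18:00 (add 1h to convert from UTC-1).
Zane ∩ Luca: 09:30-10:45, 11:15-12:30, 13:00-14:15, 15:15-17:15.
Zane ∩ Luca ∩ Vanya: 09:30-10:45, 11:15-12:30, 13:00-14:15, 15:15-16:45.
Zane ∩ Luca ∩ Vanya ∩ Elena: 09:30-10:45, 11:15-12:30, 13:00-14:15, 15:15-16:15.
Zane ∩ Luca ∩ Vanya ∩ Elena ∩ Emeka: 09:30-10:45, 11:15-12:00, 12:15-12:30, 13:00-14:15, 15:15-16:15.
Zane ∩ Luca ∩ Vanya ∩ Elena ∩ Emeka ∩ Leo: 09:30-10:45, 11:15-12:00, 12:15-12:30, 13:00-14:15, 15:15-16:15.
Zane ∩ Luca ∩ Vanya ∩ Elena ∩ Emeka ∩ Leo ∩ Oliver: 09:30-10:45, 11:15-12:00, 12:15-12:30, 13:00-14:00, 15:15-16:15.
The longest is 09:30-10:45 at 75 minutes.

75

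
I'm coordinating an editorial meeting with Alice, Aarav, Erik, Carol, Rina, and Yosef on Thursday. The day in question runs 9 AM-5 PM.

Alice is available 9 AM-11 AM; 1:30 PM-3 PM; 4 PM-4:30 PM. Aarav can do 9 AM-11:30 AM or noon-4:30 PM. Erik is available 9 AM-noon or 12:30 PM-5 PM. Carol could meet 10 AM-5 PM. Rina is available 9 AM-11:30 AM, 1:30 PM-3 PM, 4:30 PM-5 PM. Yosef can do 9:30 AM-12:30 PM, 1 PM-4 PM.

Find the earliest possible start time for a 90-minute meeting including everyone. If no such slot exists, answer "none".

13:30

Alice ∩ Aarav: 09:00-11:00, 13:30-15:00, 16:00-16:30.
Alice ∩ Aarav ∩ Erik: 09:00-11:00, 13:30-15:00, 16:00-16:30.
Alice ∩ Aarav ∩ Erik ∩ Carol: 10:00-11:00, 13:30-15:00, 16:00-16:30.
Alice ∩ Aarav ∩ Erik ∩ Carol ∩ Rina: 10:00-11:00, 13:30-15:00.
Alice ∩ Aarav ∩ Erik ∩ Carol ∩ Rina ∩ Yosef: 10:00-11:00, 13:30-15:00.
So the common availability across everyone is 10:00-11:00, 13:30-15:00.
The first common window of at least 90 minutes is 13:30-15:00, so the earliest start is 13:30.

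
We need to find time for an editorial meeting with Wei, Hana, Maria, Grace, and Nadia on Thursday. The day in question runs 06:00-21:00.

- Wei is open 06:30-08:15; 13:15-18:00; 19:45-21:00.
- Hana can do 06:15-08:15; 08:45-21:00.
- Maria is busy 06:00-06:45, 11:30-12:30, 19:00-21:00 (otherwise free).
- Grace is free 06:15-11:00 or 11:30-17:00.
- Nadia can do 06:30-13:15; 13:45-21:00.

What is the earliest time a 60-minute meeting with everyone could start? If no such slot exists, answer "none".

Wei free: 06:30-08:15, 13:15-18:00, 19:45-21:00.
Hana free: 06:15-08:15, 08:45-21:00.
Maria free: 06:45-11:30, 12:30-19:00 (invert busy blocks within the working day).
Grace free: 06:15-11:00, 11:30-17:00.
Nadia free: 06:30-13:15, 13:45-21:00.
Wei ∩ Hana: 06:30-08:15, 13:15-18:00, 19:45-21:00.
Wei ∩ Hana ∩ Maria: 06:45-08:15, 13:15-18:00.
Wei ∩ Hana ∩ Maria ∩ Grace: 06:45-08:15, 13:15-17:00.
Wei ∩ Hana ∩ Maria ∩ Grace ∩ Nadia: 06:45-08:15, 13:45-17:00.
The first common window of at least 60 minutes is 06:45-08:15, so the earliest start is 06:45.

06:45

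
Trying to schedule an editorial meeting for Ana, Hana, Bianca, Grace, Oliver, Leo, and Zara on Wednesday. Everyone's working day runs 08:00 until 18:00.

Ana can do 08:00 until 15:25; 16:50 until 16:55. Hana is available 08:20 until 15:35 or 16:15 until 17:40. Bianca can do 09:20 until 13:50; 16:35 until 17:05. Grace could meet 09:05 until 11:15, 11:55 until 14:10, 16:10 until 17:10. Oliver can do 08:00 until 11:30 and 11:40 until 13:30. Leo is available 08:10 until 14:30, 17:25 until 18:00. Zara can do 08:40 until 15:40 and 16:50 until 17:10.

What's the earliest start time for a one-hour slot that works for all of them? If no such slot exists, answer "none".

Ana ∩ Hana: 08:20-15:25, 16:50-16:55.
Ana ∩ Hana ∩ Bianca: 09:20-13:50, 16:50-16:55.
Ana ∩ Hana ∩ Bianca ∩ Grace: 09:20-11:15, 11:55-13:50, 16:50-16:55.
Ana ∩ Hana ∩ Bianca ∩ Grace ∩ Oliver: 09:20-11:15, 11:55-13:30.
Ana ∩ Hana ∩ Bianca ∩ Grace ∩ Oliver ∩ Leo: 09:20-11:15, 11:55-13:30.
Ana ∩ Hana ∩ Bianca ∩ Grace ∩ Oliver ∩ Leo ∩ Zara: 09:20-11:15, 11:55-13:30.
So the common availability across everyone is 09:20-11:15, 11:55-13:30.
The first common window of at least 60 minutes is 09:20-11:15, so the earliest start is 09:20.

09:20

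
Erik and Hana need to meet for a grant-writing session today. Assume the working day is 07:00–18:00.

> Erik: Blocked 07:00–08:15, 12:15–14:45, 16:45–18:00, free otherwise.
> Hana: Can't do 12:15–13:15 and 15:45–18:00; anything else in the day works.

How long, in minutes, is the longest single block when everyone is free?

Erik free: 08:15-12:15, 14:45-16:45 (invert busy blocks within the working day).
Hana free: 07:00-12:15, 13:15-15:45 (invert busy blocks within the working day).
Erik ∩ Hana: 08:15-12:15, 14:45-15:45.
The longest is 08:15-12:15 at 240 minutes.

240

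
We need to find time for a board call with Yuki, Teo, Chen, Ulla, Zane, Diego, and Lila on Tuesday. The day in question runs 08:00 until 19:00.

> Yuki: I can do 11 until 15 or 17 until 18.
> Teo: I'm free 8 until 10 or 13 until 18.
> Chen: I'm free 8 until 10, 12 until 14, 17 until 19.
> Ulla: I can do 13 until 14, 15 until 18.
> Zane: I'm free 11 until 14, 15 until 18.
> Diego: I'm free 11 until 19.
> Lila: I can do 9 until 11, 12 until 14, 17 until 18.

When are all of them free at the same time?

Yuki ∩ Teo: 13:00-15:00, 17:00-18:00.
Yuki ∩ Teo ∩ Chen: 13:00-14:00, 17:00-18:00.
Yuki ∩ Teo ∩ Chen ∩ Ulla: 13:00-14:00, 17:00-18:00.
Yuki ∩ Teo ∩ Chen ∩ Ulla ∩ Zane: 13:00-14:00, 17:00-18:00.
Yuki ∩ Teo ∩ Chen ∩ Ulla ∩ Zane ∩ Diego: 13:00-14:00, 17:00-18:00.
Yuki ∩ Teo ∩ Chen ∩ Ulla ∩ Zane ∩ Diego ∩ Lila: 13:00-14:00, 17:00-18:00.
So the common availability across everyone is 13:00-14:00, 17:00-18:00.

13:00-14:00, 17:00-18:00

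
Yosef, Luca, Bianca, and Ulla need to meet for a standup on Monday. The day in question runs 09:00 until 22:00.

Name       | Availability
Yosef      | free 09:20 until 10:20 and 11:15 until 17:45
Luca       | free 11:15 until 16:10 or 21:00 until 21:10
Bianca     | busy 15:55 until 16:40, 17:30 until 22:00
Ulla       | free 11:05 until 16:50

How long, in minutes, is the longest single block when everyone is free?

280

Yosef free: 09:20-10:20, 11:15-17:45.
Luca free: 11:15-16:10, 21:00-21:10.
Bianca free: 09:00-15:55, 16:40-17:30 (invert busy blocks within the working day).
Ulla free: 11:05-16:50.
Yosef ∩ Luca: 11:15-16:10.
Yosef ∩ Luca ∩ Bianca: 11:15-15:55.
Yosef ∩ Luca ∩ Bianca ∩ Ulla: 11:15-15:55.
The longest is 11:15-15:55 at 280 minutes.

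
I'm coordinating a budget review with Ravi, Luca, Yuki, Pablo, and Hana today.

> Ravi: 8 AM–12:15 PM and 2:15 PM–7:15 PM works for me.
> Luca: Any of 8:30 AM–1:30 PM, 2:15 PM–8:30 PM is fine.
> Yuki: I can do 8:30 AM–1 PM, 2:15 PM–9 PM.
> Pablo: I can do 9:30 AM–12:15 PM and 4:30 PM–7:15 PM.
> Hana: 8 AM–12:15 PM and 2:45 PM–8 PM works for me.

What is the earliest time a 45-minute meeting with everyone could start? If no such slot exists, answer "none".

Ravi ∩ Luca: 08:30-12:15, 14:15-19:15.
Ravi ∩ Luca ∩ Yuki: 08:30-12:15, 14:15-19:15.
Ravi ∩ Luca ∩ Yuki ∩ Pablo: 09:30-12:15, 16:30-19:15.
Ravi ∩ Luca ∩ Yuki ∩ Pablo ∩ Hana: 09:30-12:15, 16:30-19:15.
So the common availability across everyone is 09:30-12:15, 16:30-19:15.
The first common window of at least 45 minutes is 09:30-12:15, so the earliest start is 09:30.

09:30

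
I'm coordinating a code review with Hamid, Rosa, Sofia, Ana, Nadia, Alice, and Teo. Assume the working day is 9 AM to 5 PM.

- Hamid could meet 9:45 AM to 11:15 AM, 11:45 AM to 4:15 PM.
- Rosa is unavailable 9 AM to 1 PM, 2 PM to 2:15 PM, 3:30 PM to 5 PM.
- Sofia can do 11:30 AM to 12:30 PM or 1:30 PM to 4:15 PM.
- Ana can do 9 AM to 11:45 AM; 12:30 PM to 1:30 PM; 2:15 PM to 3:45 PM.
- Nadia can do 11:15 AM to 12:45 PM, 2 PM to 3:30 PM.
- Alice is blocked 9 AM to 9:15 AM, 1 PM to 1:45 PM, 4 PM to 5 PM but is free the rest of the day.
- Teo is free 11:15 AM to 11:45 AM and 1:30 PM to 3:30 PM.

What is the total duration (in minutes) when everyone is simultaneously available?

Hamid free: 09:45-11:15, 11:45-16:15.
Rosa free: 13:00-14:00, 14:15-15:30 (invert busy blocks within the working day).
Sofia free: 11:30-12:30, 13:30-16:15.
Ana free: 09:00-11:45, 12:30-13:30, 14:15-15:45.
Nadia free: 11:15-12:45, 14:00-15:30.
Alice free: 09:15-13:00, 13:45-16:00 (invert busy blocks within the working day).
Teo free: 11:15-11:45, 13:30-15:30.
Hamid ∩ Rosa: 13:00-14:00, 14:15-15:30.
Hamid ∩ Rosa ∩ Sofia: 13:30-14:00, 14:15-15:30.
Hamid ∩ Rosa ∩ Sofia ∩ Ana: 14:15-15:30.
Hamid ∩ Rosa ∩ Sofia ∩ Ana ∩ Nadia: 14:15-15:30.
Hamid ∩ Rosa ∩ Sofia ∩ Ana ∩ Nadia ∩ Alice: 14:15-15:30.
Hamid ∩ Rosa ∩ Sofia ∩ Ana ∩ Nadia ∩ Alice ∩ Teo: 14:15-15:30.
That's a single block of 75 minutes.

75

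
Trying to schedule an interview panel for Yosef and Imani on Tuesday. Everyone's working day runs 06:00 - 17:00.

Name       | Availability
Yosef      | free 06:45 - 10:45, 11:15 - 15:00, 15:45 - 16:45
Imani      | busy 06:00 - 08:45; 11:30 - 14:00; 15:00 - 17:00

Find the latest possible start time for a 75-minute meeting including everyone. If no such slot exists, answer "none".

09:30

Yosef free: 06:45-10:45, 11:15-15:00, 15:45-16:45.
Imani free: 08:45-11:30, 14:00-15:00 (invert busy blocks within the working day).
Yosef ∩ Imani: 08:45-10:45, 11:15-11:30, 14:00-15:00.
So the common availability across everyone is 08:45-10:45, 11:15-11:30, 14:00-15:00.
The last common window of at least 75 minutes is 08:45-10:45; a 75-minute meeting can start as late as 09:30 and still end by 10:45.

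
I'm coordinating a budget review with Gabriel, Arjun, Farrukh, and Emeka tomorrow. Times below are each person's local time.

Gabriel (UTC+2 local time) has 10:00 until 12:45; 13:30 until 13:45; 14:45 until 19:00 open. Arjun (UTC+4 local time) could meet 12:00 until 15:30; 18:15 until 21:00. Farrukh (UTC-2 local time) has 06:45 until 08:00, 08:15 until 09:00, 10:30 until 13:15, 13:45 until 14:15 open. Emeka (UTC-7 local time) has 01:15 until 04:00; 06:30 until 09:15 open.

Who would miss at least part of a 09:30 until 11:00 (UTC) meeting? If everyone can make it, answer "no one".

Gabriel in UTC: 08:00-10:45, 11:30-11:45, 12:45-17:00 (subtract 2h to convert from UTC+2).
Arjun in UTC: 08:00-11:30, 14:15-17:00 (subtract 4h to convert from UTC+4).
Farrukh in UTC: 08:45-10:00, 10:15-11:00, 12:30-15:15, 15:45-16:15 (add 2h to convert from UTC-2).
Emeka in UTC: 08:15-11:00, 13:30-16:15 (add 7h to convert from UTC-7).
Gabriel: not fully free for 09:30-11:00. Arjun: free for 09:30-11:00. Farrukh: not fully free for 09:30-11:00. Emeka: free for 09:30-11:00.

Farrukh, Gabriel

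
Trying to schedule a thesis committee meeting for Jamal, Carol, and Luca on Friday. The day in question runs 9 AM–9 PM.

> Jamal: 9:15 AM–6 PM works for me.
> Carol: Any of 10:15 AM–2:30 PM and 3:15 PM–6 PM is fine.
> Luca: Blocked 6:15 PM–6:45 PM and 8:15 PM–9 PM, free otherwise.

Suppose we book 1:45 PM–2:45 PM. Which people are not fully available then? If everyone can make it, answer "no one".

Carol

Jamal free: 09:15-18:00.
Carol free: 10:15-14:30, 15:15-18:00.
Luca free: 09:00-18:15, 18:45-20:15 (invert busy blocks within the working day).
Jamal: free for 13:45-14:45. Carol: not fully free for 13:45-14:45. Luca: free for 13:45-14:45.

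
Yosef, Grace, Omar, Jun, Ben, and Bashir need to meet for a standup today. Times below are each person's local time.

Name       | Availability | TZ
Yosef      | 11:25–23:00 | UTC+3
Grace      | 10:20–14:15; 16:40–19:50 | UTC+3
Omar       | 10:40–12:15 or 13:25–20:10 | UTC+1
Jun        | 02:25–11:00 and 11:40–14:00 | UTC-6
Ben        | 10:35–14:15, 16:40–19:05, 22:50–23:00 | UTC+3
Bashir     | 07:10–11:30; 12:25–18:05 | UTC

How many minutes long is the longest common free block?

145

Yosef in UTC: 08:25-20:00 (subtract 3h to convert from UTC+3).
Grace in UTC: 07:20-11:15, 13:40-16:50 (subtract 3h to convert from UTC+3).
Omar in UTC: 09:40-11:15, 12:25-19:10 (subtract 1h to convert from UTC+1).
Jun in UTC: 08:25-17:00, 17:40-20:00 (add 6h to convert from UTC-6).
Ben in UTC: 07:35-11:15, 13:40-16:05, 19:50-20:00 (subtract 3h to convert from UTC+3).
Bashir in UTC: 07:10-11:30, 12:25-18:05.
Yosef ∩ Grace: 08:25-11:15, 13:40-16:50.
Yosef ∩ Grace ∩ Omar: 09:40-11:15, 13:40-16:50.
Yosef ∩ Grace ∩ Omar ∩ Jun: 09:40-11:15, 13:40-16:50.
Yosef ∩ Grace ∩ Omar ∩ Jun ∩ Ben: 09:40-11:15, 13:40-16:05.
Yosef ∩ Grace ∩ Omar ∩ Jun ∩ Ben ∩ Bashir: 09:40-11:15, 13:40-16:05.
The longest is 13:40-16:05 at 145 minutes.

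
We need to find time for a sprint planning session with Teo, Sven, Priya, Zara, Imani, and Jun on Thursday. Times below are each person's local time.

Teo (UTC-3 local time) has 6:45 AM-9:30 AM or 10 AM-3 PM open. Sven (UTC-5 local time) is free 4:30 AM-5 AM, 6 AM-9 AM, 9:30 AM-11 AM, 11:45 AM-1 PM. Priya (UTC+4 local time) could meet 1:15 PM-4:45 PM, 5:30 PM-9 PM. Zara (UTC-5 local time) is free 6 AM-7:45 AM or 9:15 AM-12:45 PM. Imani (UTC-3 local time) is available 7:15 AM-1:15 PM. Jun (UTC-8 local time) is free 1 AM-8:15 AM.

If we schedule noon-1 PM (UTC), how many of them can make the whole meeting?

Teo in UTC: 09:45-12:30, 13:00-18:00 (add 3h to convert from UTC-3).
Sven in UTC: 09:30-10:00, 11:00-14:00, 14:30-16:00, 16:45-18:00 (add 5h to convert from UTC-5).
Priya in UTC: 09:15-12:45, 13:30-17:00 (subtract 4h to convert from UTC+4).
Zara in UTC: 11:00-12:45, 14:15-17:45 (add 5h to convert from UTC-5).
Imani in UTC: 10:15-16:15 (add 3h to convert from UTC-3).
Jun in UTC: 09:00-16:15 (add 8h to convert from UTC-8).
Sven, Imani, and Jun can make the full 12:00-13:00 slot — that's 3.

3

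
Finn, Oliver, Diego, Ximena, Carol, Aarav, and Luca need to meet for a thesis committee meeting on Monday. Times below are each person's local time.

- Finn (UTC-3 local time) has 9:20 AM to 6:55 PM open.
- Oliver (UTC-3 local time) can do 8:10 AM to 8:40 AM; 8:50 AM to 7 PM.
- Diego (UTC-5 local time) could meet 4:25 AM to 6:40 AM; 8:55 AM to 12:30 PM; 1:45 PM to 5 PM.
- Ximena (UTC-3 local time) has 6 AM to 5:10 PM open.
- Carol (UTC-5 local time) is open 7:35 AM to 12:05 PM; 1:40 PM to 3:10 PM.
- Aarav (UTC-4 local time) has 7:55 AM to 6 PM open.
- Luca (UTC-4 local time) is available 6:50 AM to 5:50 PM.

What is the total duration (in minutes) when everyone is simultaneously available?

275

Finn in UTC: 12:20-21:55 (add 3h to convert from UTC-3).
Oliver in UTC: 11:10-11:40, 11:50-22:00 (add 3h to convert from UTC-3).
Diego in UTC: 09:25-11:40, 13:55-17:30, 18:45-22:00 (add 5h to convert from UTC-5).
Ximena in UTC: 09:00-20:10 (add 3h to convert from UTC-3).
Carol in UTC: 12:35-17:05, 18:40-20:10 (add 5h to convert from UTC-5).
Aarav in UTC: 11:55-22:00 (add 4h to convert from UTC-4).
Luca in UTC: 10:50-21:50 (add 4h to convert from UTC-4).
Finn ∩ Oliver: 12:20-21:55.
Finn ∩ Oliver ∩ Diego: 13:55-17:30, 18:45-21:55.
Finn ∩ Oliver ∩ Diego ∩ Ximena: 13:55-17:30, 18:45-20:10.
Finn ∩ Oliver ∩ Diego ∩ Ximena ∩ Carol: 13:55-17:05, 18:45-20:10.
Finn ∩ Oliver ∩ Diego ∩ Ximena ∩ Carol ∩ Aarav: 13:55-17:05, 18:45-20:10.
Finn ∩ Oliver ∩ Diego ∩ Ximena ∩ Carol ∩ Aarav ∩ Luca: 13:55-17:05, 18:45-20:10.
So the common availability across everyone is 13:55-17:05, 18:45-20:10.
Summing the common windows: 190 + 85 = 275 minutes.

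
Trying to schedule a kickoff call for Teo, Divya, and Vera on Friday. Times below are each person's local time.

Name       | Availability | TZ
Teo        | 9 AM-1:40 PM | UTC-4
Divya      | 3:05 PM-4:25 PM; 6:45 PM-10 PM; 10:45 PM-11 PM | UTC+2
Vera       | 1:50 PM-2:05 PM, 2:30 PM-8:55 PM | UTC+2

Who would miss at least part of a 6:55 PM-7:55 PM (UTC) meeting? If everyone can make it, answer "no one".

Teo, Vera

Teo in UTC: 13:00-17:40 (add 4h to convert from UTC-4).
Divya in UTC: 13:05-14:25, 16:45-20:00, 20:45-21:00 (subtract 2h to convert from UTC+2).
Vera in UTC: 11:50-12:05, 12:30-18:55 (subtract 2h to convert from UTC+2).
Teo: not fully free for 18:55-19:55. Divya: free for 18:55-19:55. Vera: not fully free for 18:55-19:55.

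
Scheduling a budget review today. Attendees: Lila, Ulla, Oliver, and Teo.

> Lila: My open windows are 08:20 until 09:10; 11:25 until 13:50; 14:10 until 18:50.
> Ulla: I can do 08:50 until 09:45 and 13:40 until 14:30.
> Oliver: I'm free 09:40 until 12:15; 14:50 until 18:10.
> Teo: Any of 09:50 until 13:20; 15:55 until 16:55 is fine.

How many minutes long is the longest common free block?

0

Lila ∩ Ulla: 08:50-09:10, 13:40-13:50, 14:10-14:30.
Lila ∩ Ulla ∩ Oliver: ∅.
Lila ∩ Ulla ∩ Oliver ∩ Teo: ∅.
There is no time when everyone is free.
No common window exists, so the longest block is 0 minutes.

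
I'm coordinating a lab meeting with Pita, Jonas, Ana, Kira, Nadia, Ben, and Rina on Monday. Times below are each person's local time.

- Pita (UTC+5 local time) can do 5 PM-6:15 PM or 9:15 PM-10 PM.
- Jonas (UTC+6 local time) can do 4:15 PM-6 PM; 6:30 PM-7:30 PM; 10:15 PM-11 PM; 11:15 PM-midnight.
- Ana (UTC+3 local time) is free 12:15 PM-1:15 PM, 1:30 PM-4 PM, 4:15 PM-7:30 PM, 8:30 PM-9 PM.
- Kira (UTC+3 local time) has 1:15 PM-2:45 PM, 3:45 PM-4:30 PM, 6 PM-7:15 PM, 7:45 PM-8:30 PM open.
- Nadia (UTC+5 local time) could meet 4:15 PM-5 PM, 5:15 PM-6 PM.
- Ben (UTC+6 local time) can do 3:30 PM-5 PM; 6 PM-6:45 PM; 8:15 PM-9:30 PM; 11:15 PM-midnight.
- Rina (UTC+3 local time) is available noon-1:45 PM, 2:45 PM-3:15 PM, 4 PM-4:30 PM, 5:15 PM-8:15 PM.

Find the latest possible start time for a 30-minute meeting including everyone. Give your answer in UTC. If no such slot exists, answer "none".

Pita in UTC: 12:00-13:15, 16:15-17:00 (subtract 5h to convert from UTC+5).
Jonas in UTC: 10:15-12:00, 12:30-13:30, 16:15-17:00, 17:15-18:00 (subtract 6h to convert from UTC+6).
Ana in UTC: 09:15-10:15, 10:30-13:00, 13:15-16:30, 17:30-18:00 (subtract 3h to convert from UTC+3).
Kira in UTC: 10:15-11:45, 12:45-13:30, 15:00-16:15, 16:45-17:30 (subtract 3h to convert from UTC+3).
Nadia in UTC: 11:15-12:00, 12:15-13:00 (subtract 5h to convert from UTC+5).
Ben in UTC: 09:30-11:00, 12:00-12:45, 14:15-15:30, 17:15-18:00 (subtract 6h to convert from UTC+6).
Rina in UTC: 09:00-10:45, 11:45-12:15, 13:00-13:30, 14:15-17:15 (subtract 3h to convert from UTC+3).
Pita ∩ Jonas: 12:30-13:15, 16:15-17:00.
Pita ∩ Jonas ∩ Ana: 12:30-13:00, 16:15-16:30.
Pita ∩ Jonas ∩ Ana ∩ Kira: 12:45-13:00.
Pita ∩ Jonas ∩ Ana ∩ Kira ∩ Nadia: 12:45-13:00.
Pita ∩ Jonas ∩ Ana ∩ Kira ∩ Nadia ∩ Ben: ∅.
Pita ∩ Jonas ∩ Ana ∩ Kira ∩ Nadia ∩ Ben ∩ Rina: ∅.
There is no time when everyone is free.
No common window is at least 30 minutes long.

none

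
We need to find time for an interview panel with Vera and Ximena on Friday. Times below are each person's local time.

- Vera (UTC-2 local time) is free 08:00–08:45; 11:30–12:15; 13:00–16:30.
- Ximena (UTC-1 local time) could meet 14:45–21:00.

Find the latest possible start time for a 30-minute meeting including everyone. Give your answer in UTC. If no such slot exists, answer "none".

Vera in UTC: 10:00-10:45, 13:30-14:15, 15:00-18:30 (add 2h to convert from UTC-2).
Ximena in UTC: 15:45-22:00 (add 1h to convert from UTC-1).
Vera ∩ Ximena: 15:45-18:30.
The last common window of at least 30 minutes is 15:45-18:30; a 30-minute meeting can start as late as 18:00 and still end by 18:30.

18:00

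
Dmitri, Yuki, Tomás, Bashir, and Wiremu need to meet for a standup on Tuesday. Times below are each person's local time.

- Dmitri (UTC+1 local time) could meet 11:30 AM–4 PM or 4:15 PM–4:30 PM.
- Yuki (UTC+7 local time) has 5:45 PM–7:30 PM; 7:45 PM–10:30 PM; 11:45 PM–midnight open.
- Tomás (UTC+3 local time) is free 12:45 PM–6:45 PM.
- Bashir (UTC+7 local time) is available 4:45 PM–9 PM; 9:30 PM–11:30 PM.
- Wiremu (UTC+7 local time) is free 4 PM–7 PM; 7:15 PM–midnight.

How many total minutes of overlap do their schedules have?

210

Dmitri in UTC: 10:30-15:00, 15:15-15:30 (subtract 1h to convert from UTC+1).
Yuki in UTC: 10:45-12:30, 12:45-15:30, 16:45-17:00 (subtract 7h to convert from UTC+7).
Tomás in UTC: 09:45-15:45 (subtract 3h to convert from UTC+3).
Bashir in UTC: 09:45-14:00, 14:30-16:30 (subtract 7h to convert from UTC+7).
Wiremu in UTC: 09:00-12:00, 12:15-17:00 (subtract 7h to convert from UTC+7).
Dmitri ∩ Yuki: 10:45-12:30, 12:45-15:00, 15:15-15:30.
Dmitri ∩ Yuki ∩ Tomás: 10:45-12:30, 12:45-15:00, 15:15-15:30.
Dmitri ∩ Yuki ∩ Tomás ∩ Bashir: 10:45-12:30, 12:45-14:00, 14:30-15:00, 15:15-15:30.
Dmitri ∩ Yuki ∩ Tomás ∩ Bashir ∩ Wiremu: 10:45-12:00, 12:15-12:30, 12:45-14:00, 14:30-15:00, 15:15-15:30.
Those are the intersection windows.
Summing the common windows: 75 + 15 + 75 + 30 + 15 = 210 minutes.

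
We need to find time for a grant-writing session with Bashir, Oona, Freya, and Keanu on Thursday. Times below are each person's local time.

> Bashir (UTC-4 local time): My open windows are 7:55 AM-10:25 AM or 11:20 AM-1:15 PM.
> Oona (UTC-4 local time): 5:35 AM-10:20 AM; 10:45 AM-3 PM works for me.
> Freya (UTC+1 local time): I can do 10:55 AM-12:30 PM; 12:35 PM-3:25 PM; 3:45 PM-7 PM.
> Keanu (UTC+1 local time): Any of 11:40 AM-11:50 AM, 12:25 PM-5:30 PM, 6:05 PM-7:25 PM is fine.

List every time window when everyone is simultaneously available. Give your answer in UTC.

Bashir in UTC: 11:55-14:25, 15:20-17:15 (add 4h to convert from UTC-4).
Oona in UTC: 09:35-14:20, 14:45-19:00 (add 4h to convert from UTC-4).
Freya in UTC: 09:55-11:30, 11:35-14:25, 14:45-18:00 (subtract 1h to convert from UTC+1).
Keanu in UTC: 10:40-10:50, 11:25-16:30, 17:05-18:25 (subtract 1h to convert from UTC+1).
Bashir ∩ Oona: 11:55-14:20, 15:20-17:15.
Bashir ∩ Oona ∩ Freya: 11:55-14:20, 15:20-17:15.
Bashir ∩ Oona ∩ Freya ∩ Keanu: 11:55-14:20, 15:20-16:30, 17:05-17:15.

11:55-14:20, 15:20-16:30, 17:05-17:15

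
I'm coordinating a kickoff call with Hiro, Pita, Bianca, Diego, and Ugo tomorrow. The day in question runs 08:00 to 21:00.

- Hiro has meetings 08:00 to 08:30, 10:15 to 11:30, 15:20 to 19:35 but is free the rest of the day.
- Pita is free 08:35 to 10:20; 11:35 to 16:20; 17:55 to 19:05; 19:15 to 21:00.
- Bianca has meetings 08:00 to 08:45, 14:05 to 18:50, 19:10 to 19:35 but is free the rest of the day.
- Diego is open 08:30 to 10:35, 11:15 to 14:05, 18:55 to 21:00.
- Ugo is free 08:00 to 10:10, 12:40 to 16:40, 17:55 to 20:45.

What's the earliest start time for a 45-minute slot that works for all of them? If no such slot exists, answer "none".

Hiro free: 08:30-10:15, 11:30-15:20, 19:35-21:00 (invert busy blocks within the working day).
Pita free: 08:35-10:20, 11:35-16:20, 17:55-19:05, 19:15-21:00.
Bianca free: 08:45-14:05, 18:50-19:10, 19:35-21:00 (invert busy blocks within the working day).
Diego free: 08:30-10:35, 11:15-14:05, 18:55-21:00.
Ugo free: 08:00-10:10, 12:40-16:40, 17:55-20:45.
Hiro ∩ Pita: 08:35-10:15, 11:35-15:20, 19:35-21:00.
Hiro ∩ Pita ∩ Bianca: 08:45-10:15, 11:35-14:05, 19:35-21:00.
Hiro ∩ Pita ∩ Bianca ∩ Diego: 08:45-10:15, 11:35-14:05, 19:35-21:00.
Hiro ∩ Pita ∩ Bianca ∩ Diego ∩ Ugo: 08:45-10:10, 12:40-14:05, 19:35-20:45.
The first common window of at least 45 minutes is 08:45-10:10, so the earliest start is 08:45.

08:45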